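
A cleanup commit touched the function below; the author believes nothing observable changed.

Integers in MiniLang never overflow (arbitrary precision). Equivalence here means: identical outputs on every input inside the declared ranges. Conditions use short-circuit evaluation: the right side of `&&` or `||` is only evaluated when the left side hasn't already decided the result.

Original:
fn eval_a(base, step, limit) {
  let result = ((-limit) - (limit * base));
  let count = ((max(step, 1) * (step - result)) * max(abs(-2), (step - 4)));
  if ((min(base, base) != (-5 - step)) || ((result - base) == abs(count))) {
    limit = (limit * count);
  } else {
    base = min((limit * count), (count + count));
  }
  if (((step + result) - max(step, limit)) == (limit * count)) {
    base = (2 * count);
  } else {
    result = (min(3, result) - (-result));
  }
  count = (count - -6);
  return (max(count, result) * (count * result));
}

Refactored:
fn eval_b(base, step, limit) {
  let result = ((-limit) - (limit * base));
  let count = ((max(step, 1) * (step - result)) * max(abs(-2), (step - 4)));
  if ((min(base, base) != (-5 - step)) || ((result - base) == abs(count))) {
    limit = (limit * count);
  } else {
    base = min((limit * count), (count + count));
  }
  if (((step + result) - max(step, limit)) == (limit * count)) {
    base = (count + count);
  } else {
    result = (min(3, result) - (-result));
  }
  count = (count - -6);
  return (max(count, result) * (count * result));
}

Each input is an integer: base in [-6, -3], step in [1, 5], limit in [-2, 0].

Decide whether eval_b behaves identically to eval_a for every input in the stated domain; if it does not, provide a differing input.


Reading the diff, among the changes: constant usage differs; and arithmetic usage differs.
Tracing base=-3, step=2, limit=-1: eval_a: result=-2, then count=16, then ((min(base, base) != (-5 - step)) || ((result - base) == abs(count))) is true, then limit=-16, then (((step + result) - max(step, limit)) == (limit * count)) is false, then result=-4, then count=22, then returns -1936 | eval_b: result=-2, then count=16, then ((min(base, base) != (-5 - step)) || ((result - base) == abs(count))) is true, then limit=-16, then (((step + result) - max(step, limit)) == (limit * count)) is false, then result=-4, then count=22, then returns -1936 — matching result -1936.
Sweeping the whole domain (60 inputs) finds no disagreement.
verdict: equivalent


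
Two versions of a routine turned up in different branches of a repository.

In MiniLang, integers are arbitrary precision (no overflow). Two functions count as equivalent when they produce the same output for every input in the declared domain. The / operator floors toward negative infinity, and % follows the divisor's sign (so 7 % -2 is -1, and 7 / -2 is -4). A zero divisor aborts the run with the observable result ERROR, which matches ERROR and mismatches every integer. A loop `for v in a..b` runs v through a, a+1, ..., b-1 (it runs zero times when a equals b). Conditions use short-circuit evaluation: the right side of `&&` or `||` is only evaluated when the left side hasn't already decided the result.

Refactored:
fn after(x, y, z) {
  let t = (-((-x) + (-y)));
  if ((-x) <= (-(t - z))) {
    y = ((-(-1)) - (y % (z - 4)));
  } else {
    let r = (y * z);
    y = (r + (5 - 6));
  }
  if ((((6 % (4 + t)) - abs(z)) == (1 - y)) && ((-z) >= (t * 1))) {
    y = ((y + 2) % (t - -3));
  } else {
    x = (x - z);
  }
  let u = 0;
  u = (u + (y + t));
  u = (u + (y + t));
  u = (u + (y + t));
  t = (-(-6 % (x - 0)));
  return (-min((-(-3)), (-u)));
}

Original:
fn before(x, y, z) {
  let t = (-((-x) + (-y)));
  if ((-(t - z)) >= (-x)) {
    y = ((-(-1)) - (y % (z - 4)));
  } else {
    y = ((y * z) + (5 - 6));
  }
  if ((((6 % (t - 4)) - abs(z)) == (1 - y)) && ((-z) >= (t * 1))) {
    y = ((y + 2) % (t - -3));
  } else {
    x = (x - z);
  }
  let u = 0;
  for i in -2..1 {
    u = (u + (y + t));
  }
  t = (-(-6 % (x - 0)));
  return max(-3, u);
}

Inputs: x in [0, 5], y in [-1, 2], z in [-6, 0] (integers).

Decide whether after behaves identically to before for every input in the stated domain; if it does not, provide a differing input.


Try x=0, y=-1, z=-1.
before: t = -1; ((-(t - z)) >= (-x)) -> true; y = 2; ((((6 % (t - 4)) - abs(z)) == (1 - y)) && ((-z) >= (t * 1))) -> false; x = 1; u = 0; [i=-2]; u = 1; [i=-1]; u = 2; [i=0]; u = 3; t = 0; return 3
after: t = -1; ((-x) <= (-(t - z))) -> true; y = 2; ((((6 % (4 + t)) - abs(z)) == (1 - y)) && ((-z) >= (t * 1))) -> true; y = 0; u = 0; u = -1; u = -2; u = -3; division by zero -> ERROR
3 against ERROR: the behavior changed.
verdict: not equivalent; witness: x=0, y=-1, z=-1


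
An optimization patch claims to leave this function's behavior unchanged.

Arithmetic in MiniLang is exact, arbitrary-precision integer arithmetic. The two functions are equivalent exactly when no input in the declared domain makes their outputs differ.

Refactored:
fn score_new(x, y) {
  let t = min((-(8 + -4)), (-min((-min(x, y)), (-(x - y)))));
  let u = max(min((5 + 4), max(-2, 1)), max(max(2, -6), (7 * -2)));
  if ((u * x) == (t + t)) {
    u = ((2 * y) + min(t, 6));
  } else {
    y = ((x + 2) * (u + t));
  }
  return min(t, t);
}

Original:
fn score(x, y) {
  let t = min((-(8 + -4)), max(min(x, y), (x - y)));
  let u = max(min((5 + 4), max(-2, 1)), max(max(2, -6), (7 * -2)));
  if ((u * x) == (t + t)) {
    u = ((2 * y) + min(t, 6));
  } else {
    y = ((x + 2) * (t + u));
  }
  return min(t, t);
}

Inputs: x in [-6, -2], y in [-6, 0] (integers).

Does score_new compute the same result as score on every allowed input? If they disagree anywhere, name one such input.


This is a faithful refactor — min/max/abs usage differs, but the computed results match everywhere.
As a probe, take x=-6, y=-3: score runs t := -4 | u := 2 | ((u * x) == (t + t)): false | y := 8 | result -4; score_new runs t := -4 | u := 2 | ((u * x) == (t + t)): false | y := 8 | result -4; both end at -4.
Checked all 35 inputs in the declared domain: the outputs agree on every one.
verdict: equivalent


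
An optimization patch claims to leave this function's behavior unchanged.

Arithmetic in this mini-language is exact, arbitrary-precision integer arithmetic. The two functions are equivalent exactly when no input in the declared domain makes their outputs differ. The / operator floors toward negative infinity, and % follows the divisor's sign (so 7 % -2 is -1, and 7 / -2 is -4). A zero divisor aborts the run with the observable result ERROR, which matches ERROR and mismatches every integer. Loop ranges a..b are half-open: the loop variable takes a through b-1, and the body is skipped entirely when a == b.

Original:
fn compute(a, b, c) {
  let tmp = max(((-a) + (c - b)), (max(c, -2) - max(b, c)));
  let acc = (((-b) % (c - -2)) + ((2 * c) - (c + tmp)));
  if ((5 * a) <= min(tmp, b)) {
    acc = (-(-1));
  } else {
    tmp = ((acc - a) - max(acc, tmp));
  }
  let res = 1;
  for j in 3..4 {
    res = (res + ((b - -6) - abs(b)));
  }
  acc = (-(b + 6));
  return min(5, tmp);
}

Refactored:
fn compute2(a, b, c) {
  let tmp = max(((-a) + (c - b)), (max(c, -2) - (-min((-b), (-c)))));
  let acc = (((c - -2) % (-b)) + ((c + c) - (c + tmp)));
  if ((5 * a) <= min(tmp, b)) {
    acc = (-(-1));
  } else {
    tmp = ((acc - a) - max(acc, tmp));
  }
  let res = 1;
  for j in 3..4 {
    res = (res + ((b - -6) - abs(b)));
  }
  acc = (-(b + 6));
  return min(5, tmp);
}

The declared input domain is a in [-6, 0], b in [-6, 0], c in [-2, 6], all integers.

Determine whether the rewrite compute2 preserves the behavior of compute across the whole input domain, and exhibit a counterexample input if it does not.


The rewrite breaks on a=-6, b=-6, c=-2, where the results are ERROR and 5.
compute: tmp := 10 | divide-by-zero, output ERROR
compute2: tmp := 10 | acc := -12 | ((5 * a) <= min(tmp, b)): true | acc := 1 | res := 1 | iter j=3: | res := -5 | acc := 0 | result 5
verdict: not equivalent; witness: a=-6, b=-6, c=-2


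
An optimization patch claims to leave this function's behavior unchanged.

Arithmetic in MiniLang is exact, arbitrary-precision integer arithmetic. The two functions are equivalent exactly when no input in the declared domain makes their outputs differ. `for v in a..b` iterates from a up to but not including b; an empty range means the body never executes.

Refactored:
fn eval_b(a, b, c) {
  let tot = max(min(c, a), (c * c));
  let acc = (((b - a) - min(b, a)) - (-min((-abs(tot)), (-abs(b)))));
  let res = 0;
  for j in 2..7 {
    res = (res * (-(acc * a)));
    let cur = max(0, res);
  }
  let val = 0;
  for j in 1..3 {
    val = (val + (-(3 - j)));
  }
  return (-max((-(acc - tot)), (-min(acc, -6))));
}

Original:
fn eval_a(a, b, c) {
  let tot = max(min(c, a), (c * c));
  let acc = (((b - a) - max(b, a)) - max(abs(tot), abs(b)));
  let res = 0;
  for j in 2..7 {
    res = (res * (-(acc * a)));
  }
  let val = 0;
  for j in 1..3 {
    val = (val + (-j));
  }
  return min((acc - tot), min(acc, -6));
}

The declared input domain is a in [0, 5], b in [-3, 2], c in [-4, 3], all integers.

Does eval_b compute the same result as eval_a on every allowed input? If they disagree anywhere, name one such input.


Not equivalent: a=0, b=-3, c=-4 separates them (-35 vs -32).
eval_a: tot=16, then acc=-19, then res=0, then (j=2), then res=0, then (j=3), then res=0, then (j=4), then res=0, then (j=5), then res=0, then (j=6), then res=0, then val=0, then (j=1), then val=-1, then (j=2), then val=-3, then returns -35
eval_b: tot=16, then acc=-16, then res=0, then (j=2), then res=0, then cur=0, then (j=3), then res=0, then cur=0, then (j=4), then res=0, then cur=0, then (j=5), then res=0, then cur=0, then (j=6), then res=0, then cur=0, then val=0, then (j=1), then val=-2, then (j=2), then val=-3, then returns -32
verdict: not equivalent; witness: a=0, b=-3, c=-4


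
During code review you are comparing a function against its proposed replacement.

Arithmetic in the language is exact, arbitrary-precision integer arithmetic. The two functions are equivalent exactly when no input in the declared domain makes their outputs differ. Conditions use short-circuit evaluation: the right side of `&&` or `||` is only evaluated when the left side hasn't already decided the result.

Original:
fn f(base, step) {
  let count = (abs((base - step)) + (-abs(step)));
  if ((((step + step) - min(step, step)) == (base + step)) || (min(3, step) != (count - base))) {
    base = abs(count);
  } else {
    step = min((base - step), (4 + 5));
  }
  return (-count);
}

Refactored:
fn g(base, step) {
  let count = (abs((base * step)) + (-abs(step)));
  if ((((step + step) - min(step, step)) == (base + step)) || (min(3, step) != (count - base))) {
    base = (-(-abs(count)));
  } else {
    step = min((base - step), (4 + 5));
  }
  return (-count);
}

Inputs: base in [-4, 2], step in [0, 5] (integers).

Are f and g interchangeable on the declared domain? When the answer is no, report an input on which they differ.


Take base=-4, step=0.
f: count = 4; ((((step + step) - min(step, step)) == (base + step)) || (min(3, step) != (count - base))) -> true; base = 4; return -4
g: count = 0; ((((step + step) - min(step, step)) == (base + step)) || (min(3, step) != (count - base))) -> true; base = 0; return 0
-4 and 0 differ, so these are not the same function on this domain.
verdict: not equivalent; witness: base=-4, step=0


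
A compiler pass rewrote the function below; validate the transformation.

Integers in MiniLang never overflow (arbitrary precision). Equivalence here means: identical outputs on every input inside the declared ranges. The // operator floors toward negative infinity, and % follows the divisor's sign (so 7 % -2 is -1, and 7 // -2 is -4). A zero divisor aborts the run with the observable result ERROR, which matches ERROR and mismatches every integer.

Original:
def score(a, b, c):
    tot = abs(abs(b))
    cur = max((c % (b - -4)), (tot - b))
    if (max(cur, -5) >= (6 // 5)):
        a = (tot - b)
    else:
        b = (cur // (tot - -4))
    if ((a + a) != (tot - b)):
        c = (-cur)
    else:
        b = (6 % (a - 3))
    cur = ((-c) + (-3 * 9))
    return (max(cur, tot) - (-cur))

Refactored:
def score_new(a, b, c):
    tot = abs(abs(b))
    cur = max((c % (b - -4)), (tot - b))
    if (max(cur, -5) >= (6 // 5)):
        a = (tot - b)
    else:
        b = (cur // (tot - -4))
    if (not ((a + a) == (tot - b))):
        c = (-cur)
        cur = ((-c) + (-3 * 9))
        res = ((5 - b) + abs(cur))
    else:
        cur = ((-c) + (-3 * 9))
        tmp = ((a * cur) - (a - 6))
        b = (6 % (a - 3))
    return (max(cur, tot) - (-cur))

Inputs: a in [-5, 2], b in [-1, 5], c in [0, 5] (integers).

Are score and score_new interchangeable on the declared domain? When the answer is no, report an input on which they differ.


This is a faithful refactor — statement counts differ; arithmetic usage differs; comparison usage differs; boolean connective usage differs; min/max/abs usage differs; constant usage differs; local variable names differ, but the computed results match everywhere.
Tracing a=-1, b=0, c=4: score: tot = 0; cur = 0; (max(cur, -5) >= (6 // 5)) -> false; b = 0; ((a + a) != (tot - b)) -> true; c = 0; cur = -27; return -27 | score_new: tot = 0; cur = 0; (max(cur, -5) >= (6 // 5)) -> false; b = 0; (not ((a + a) == (tot - b))) -> true; c = 0; cur = -27; res = 32; return -27 — matching result -27.
Checked all 336 inputs in the declared domain: the outputs agree on every one.
verdict: equivalent


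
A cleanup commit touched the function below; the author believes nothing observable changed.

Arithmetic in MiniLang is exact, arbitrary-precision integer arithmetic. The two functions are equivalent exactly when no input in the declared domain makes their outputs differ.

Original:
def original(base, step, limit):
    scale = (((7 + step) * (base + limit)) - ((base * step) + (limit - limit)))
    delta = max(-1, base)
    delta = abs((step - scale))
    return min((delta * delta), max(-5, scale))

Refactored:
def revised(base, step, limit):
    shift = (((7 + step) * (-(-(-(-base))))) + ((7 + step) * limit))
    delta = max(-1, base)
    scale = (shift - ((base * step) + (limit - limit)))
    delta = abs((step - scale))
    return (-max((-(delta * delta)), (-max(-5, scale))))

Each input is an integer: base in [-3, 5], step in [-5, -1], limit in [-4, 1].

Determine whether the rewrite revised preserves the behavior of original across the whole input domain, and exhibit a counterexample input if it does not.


Behavior is preserved: although local variable names differ, and min/max/abs usage differs, and statement counts differ, and constant usage differs, and arithmetic usage differs, the outputs never diverge.
Spot check at base=-3, step=-3, limit=-2 — original: scale := -29 | delta := -1 | delta := 26 | result -5. revised: shift := -20 | delta := -1 | scale := -29 | delta := 26 | result -5. Both give -5.
Across all 270 domain points the two functions coincide.
verdict: equivalent


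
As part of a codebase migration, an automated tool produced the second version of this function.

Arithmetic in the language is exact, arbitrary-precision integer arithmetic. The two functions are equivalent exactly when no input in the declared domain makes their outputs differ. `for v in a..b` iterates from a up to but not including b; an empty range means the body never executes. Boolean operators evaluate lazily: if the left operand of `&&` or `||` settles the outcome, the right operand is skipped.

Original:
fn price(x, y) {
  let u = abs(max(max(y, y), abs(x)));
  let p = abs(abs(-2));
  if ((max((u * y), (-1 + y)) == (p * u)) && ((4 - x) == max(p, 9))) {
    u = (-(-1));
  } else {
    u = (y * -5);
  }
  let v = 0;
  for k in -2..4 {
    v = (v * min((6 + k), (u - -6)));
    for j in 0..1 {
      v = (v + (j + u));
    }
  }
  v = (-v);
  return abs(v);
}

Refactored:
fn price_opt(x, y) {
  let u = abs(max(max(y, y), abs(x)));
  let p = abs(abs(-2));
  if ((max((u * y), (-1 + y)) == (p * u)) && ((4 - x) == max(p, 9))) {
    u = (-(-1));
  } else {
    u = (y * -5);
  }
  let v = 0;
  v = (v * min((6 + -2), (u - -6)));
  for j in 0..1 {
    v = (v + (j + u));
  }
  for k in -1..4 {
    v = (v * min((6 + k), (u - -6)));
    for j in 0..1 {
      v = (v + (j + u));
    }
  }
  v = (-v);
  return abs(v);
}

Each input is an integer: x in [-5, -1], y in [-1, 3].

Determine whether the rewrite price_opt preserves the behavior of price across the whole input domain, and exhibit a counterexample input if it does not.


Behavior is preserved: although min/max/abs usage differs, and loop structure differs, and statement counts differ, and constant usage differs, and arithmetic usage differs, the outputs never diverge.
One worked example (x=-2, y=3) — price: u = 3; p = 2; ((max((u * y), (-1 + y)) == (p * u)) && ((4 - x) == max(p, 9))) -> false; u = -15; v = 0; [k=-2]; v = 0; [j=0]; v = -15; [k=-1]; v = 135; [j=0]; v = 120; [k=0]; v = -1080; [j=0]; v = -1095; [k=1]; v = 9855; [j=0]; v = 9840; [k=2]; v = -88560; [j=0]; v = -88575; [k=3]; v = 797175; [j=0]; v = 797160; v = -797160; return 797160; price_opt: u = 3; p = 2; ((max((u * y), (-1 + y)) == (p * u)) && ((4 - x) == max(p, 9))) -> false; u = -15; v = 0; v = 0; [j=0]; v = -15; [k=-1]; v = 135; [j=0]; v = 120; [k=0]; v = -1080; [j=0]; v = -1095; [k=1]; v = 9855; [j=0]; v = 9840; [k=2]; v = -88560; [j=0]; v = -88575; [k=3]; v = 797175; [j=0]; v = 797160; v = -797160; return 797160; agreement on 797160.
Checked all 25 inputs in the declared domain: the outputs agree on every one.
verdict: equivalent


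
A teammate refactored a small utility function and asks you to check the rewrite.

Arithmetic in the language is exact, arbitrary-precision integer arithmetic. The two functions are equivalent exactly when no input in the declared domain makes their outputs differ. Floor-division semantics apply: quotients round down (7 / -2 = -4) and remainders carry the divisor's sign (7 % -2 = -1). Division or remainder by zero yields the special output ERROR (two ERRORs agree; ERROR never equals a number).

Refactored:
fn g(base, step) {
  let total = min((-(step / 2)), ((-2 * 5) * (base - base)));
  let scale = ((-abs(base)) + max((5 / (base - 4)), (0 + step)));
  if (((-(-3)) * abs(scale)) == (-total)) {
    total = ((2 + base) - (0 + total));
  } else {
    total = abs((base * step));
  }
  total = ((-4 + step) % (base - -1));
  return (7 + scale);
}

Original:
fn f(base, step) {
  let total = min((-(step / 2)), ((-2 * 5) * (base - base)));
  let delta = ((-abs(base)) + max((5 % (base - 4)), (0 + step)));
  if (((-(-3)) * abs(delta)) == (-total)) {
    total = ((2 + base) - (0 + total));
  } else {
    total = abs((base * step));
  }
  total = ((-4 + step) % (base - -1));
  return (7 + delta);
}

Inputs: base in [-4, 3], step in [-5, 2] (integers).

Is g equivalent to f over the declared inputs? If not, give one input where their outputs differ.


Try base=-4, step=-5.
f: total becomes 0; next delta becomes -7; next (((-(-3)) * abs(delta)) == (-total)) evaluates to false; next total becomes 20; next total becomes 0; next final value 0
g: total becomes 0; next scale becomes -5; next (((-(-3)) * abs(scale)) == (-total)) evaluates to false; next total becomes 20; next total becomes 0; next final value 2
0 vs 2 — the two versions disagree here.
verdict: not equivalent; witness: base=-4, step=-5


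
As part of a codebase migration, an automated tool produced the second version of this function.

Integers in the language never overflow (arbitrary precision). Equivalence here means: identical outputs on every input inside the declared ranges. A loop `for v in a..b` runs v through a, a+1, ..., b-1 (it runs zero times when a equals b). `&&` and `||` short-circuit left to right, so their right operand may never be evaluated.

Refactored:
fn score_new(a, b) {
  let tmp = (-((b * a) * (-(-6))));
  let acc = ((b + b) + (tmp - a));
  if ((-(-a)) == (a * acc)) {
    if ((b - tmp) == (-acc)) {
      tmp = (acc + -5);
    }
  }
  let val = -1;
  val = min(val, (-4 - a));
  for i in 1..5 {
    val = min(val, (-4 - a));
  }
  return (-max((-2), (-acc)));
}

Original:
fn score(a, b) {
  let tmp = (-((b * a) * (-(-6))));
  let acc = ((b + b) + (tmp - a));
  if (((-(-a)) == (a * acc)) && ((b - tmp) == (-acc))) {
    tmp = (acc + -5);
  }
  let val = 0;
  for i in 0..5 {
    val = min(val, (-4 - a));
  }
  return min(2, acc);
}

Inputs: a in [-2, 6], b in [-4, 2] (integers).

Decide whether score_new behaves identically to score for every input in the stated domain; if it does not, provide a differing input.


The edit looks behavioral (`0` became `-1`), but over these ranges it never changes the outcome.
Spot check at a=4, b=-4 — score: tmp = 96; acc = 84; (((-(-a)) == (a * acc)) && ((b - tmp) == (-acc))) -> false; val = 0; [i=0]; val = -8; [i=1]; val = -8; [i=2]; val = -8; [i=3]; val = -8; [i=4]; val = -8; return 2. score_new: tmp = 96; acc = 84; ((-(-a)) == (a * acc)) -> false; val = -1; val = -8; [i=1]; val = -8; [i=2]; val = -8; [i=3]; val = -8; [i=4]; val = -8; return 2. Both give 2.
Sweeping the whole domain (63 inputs) finds no disagreement.
verdict: equivalent


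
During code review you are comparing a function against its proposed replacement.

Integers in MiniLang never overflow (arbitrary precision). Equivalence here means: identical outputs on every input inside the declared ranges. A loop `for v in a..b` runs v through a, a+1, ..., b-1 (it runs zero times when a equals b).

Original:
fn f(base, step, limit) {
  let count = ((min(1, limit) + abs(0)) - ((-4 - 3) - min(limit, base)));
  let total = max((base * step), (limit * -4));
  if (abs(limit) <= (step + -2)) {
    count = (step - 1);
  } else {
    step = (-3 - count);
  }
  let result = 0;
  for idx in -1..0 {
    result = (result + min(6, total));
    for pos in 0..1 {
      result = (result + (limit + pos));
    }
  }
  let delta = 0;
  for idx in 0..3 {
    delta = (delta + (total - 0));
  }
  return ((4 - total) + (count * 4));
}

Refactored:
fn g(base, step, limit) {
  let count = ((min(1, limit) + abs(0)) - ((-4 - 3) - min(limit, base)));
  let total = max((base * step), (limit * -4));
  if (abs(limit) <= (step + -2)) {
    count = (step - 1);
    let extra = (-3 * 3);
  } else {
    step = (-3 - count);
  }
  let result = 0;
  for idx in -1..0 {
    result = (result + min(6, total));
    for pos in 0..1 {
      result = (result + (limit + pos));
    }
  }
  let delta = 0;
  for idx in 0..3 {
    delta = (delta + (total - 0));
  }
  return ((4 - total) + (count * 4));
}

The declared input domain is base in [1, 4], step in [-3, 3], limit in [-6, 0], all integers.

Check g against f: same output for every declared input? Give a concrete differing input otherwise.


Comparing the listings, the differences include: arithmetic usage differs, plus local variable names differ, plus statement counts differ, plus constant usage differs.
As a probe, take base=2, step=-2, limit=-2: f runs count=3, then total=8, then (abs(limit) <= (step + -2)) is false, then step=-6, then result=0, then (idx=-1), then result=6, then (pos=0), then result=4, then delta=0, then (idx=0), then delta=8, then (idx=1), then delta=16, then (idx=2), then delta=24, then returns 8; g runs count=3, then total=8, then (abs(limit) <= (step + -2)) is false, then step=-6, then result=0, then (idx=-1), then result=6, then (pos=0), then result=4, then delta=0, then (idx=0), then delta=8, then (idx=1), then delta=16, then (idx=2), then delta=24, then returns 8; both end at 8.
Across all 196 domain points the two functions coincide.
verdict: equivalent


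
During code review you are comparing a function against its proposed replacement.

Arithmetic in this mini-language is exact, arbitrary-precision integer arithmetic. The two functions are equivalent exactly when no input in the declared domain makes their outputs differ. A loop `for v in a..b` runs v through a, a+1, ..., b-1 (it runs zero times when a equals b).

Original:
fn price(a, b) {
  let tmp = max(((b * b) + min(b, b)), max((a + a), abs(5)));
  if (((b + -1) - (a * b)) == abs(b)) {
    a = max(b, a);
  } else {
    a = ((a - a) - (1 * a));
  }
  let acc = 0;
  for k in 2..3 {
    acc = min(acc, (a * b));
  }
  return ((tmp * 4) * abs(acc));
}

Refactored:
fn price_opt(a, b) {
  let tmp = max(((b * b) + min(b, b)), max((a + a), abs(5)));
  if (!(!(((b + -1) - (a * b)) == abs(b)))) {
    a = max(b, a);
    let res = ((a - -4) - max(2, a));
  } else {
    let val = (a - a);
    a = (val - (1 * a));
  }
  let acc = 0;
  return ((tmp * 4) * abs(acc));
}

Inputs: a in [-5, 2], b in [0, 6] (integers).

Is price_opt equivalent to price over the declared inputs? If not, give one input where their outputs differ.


These are not equivalent — on a=1, b=1 the outputs split (20 vs 0).
price: tmp=5, then (((b + -1) - (a * b)) == abs(b)) is false, then a=-1, then acc=0, then (k=2), then acc=-1, then returns 20
price_opt: tmp=5, then (!(!(((b + -1) - (a * b)) == abs(b)))) is false, then val=0, then a=-1, then acc=0, then returns 0
verdict: not equivalent; witness: a=1, b=1


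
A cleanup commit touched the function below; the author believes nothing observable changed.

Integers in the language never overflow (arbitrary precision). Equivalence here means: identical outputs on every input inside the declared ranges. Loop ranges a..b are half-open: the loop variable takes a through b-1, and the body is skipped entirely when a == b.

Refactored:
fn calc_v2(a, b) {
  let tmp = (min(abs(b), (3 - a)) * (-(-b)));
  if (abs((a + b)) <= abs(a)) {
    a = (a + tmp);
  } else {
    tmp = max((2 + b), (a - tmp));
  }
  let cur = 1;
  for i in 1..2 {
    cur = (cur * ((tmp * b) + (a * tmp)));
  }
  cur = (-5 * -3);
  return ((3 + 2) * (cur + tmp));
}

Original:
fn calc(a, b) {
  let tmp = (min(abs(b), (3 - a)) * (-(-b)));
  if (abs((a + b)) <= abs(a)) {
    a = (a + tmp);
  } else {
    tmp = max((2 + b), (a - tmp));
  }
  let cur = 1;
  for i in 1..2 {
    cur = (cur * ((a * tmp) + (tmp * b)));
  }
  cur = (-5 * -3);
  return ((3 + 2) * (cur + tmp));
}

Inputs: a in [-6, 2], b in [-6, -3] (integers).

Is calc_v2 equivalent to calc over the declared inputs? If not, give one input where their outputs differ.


This is a faithful refactor — same computation, different form, but the computed results match everywhere.
One worked example (a=2, b=-4) — calc: tmp := -4 | (abs((a + b)) <= abs(a)): true | a := -2 | cur := 1 | iter i=1: | cur := 24 | cur := 15 | result 55; calc_v2: tmp := -4 | (abs((a + b)) <= abs(a)): true | a := -2 | cur := 1 | iter i=1: | cur := 24 | cur := 15 | result 55; agreement on 55.
An exhaustive pass over the 36 declared inputs shows identical outputs.
verdict: equivalent


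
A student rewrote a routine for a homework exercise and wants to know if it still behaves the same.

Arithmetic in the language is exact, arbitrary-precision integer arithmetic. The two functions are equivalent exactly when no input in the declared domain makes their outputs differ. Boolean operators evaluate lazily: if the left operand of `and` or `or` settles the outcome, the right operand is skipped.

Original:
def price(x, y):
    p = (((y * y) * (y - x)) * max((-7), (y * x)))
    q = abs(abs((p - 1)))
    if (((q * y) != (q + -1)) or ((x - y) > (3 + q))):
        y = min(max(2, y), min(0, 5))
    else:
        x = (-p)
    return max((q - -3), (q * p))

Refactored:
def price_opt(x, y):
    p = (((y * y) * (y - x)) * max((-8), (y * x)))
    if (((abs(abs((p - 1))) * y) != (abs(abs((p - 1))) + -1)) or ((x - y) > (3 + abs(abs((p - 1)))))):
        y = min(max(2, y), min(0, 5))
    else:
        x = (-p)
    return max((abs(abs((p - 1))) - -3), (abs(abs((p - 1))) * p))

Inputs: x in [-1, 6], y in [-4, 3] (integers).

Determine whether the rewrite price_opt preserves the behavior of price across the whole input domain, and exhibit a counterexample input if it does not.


Not equivalent: x=2, y=-4 separates them (450912 vs 589056).
price: p becomes 672; next q becomes 671; next (((q * y) != (q + -1)) or ((x - y) > (3 + q))) evaluates to true; next y becomes 0; next final value 450912
price_opt: p becomes 768; next (((abs(abs((p - 1))) * y) != (abs(abs((p - 1))) + -1)) or ((x - y) > (3 + abs(abs((p - 1)))))) evaluates to true; next y becomes 0; next final value 589056
verdict: not equivalent; witness: x=2, y=-4


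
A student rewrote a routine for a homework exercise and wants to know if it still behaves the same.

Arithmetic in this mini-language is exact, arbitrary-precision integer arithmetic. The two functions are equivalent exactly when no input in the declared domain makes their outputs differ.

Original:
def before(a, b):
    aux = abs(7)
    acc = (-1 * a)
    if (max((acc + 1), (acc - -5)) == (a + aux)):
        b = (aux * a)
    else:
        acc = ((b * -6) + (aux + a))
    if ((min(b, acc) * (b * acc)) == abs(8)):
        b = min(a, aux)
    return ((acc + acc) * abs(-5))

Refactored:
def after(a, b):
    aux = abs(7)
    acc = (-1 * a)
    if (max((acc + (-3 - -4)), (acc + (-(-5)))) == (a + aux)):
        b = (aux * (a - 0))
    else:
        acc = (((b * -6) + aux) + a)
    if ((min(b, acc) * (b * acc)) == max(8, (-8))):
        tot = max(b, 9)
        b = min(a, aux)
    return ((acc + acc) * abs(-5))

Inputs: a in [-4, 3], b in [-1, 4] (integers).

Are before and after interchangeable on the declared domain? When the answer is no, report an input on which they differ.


This is a faithful refactor — statement counts differ; and min/max/abs usage differs; and local variable names differ; and arithmetic usage differs; and constant usage differs, but the computed results match everywhere.
Tracing a=3, b=3: before: aux becomes 7; next acc becomes -3; next (max((acc + 1), (acc - -5)) == (a + aux)) evaluates to false; next acc becomes -8; next ((min(b, acc) * (b * acc)) == abs(8)) evaluates to false; next final value -80 | after: aux becomes 7; next acc becomes -3; next (max((acc + (-3 - -4)), (acc + (-(-5)))) == (a + aux)) evaluates to false; next acc becomes -8; next ((min(b, acc) * (b * acc)) == max(8, (-8))) evaluates to false; next final value -80 — matching result -80.
Checked all 48 inputs in the declared domain: the outputs agree on every one.
verdict: equivalent


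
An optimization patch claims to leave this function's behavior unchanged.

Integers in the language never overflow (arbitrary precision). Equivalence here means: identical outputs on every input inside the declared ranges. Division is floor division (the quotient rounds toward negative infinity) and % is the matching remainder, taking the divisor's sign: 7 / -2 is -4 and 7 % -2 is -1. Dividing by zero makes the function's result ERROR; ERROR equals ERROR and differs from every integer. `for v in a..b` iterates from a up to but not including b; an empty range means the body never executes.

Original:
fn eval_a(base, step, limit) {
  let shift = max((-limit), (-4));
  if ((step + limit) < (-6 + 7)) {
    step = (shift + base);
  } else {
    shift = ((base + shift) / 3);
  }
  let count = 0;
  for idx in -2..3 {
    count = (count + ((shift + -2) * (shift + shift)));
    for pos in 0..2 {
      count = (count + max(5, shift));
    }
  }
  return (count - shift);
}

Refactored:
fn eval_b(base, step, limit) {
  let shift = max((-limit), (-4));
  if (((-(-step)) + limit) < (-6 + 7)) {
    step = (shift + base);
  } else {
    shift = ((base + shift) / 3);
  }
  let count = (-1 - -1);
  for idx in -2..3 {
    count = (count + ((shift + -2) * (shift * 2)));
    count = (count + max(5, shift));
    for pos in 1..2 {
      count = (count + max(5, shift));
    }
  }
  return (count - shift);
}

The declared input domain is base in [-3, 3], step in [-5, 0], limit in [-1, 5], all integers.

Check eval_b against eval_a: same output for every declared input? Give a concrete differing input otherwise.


The two are interchangeable: loop structure differs; and arithmetic usage differs; and statement counts differ; and constant usage differs; and min/max/abs usage differs, and every declared input agrees.
Spot check at base=-1, step=-4, limit=2 — eval_a: shift := -2 | ((step + limit) < (-6 + 7)): true | step := -3 | count := 0 | iter idx=-2: | count := 16 | iter pos=0: | count := 21 | iter pos=1: | count := 26 | iter idx=-1: | count := 42 | iter pos=0: | count := 47 | iter pos=1: | count := 52 | iter idx=0: | count := 68 | iter pos=0: | count := 73 | iter pos=1: | count := 78 | iter idx=1: | count := 94 | iter pos=0: | count := 99 | iter pos=1: | count := 104 | iter idx=2: | count := 120 | iter pos=0: | count := 125 | iter pos=1: | count := 130 | result 132. eval_b: shift := -2 | (((-(-step)) + limit) < (-6 + 7)): true | step := -3 | count := 0 | iter idx=-2: | count := 16 | count := 21 | iter pos=1: | count := 26 | iter idx=-1: | count := 42 | count := 47 | iter pos=1: | count := 52 | iter idx=0: | count := 68 | count := 73 | iter pos=1: | count := 78 | iter idx=1: | count := 94 | count := 99 | iter pos=1: | count := 104 | iter idx=2: | count := 120 | count := 125 | iter pos=1: | count := 130 | result 132. Both give 132.
An exhaustive pass over the 294 declared inputs shows identical outputs.
verdict: equivalent


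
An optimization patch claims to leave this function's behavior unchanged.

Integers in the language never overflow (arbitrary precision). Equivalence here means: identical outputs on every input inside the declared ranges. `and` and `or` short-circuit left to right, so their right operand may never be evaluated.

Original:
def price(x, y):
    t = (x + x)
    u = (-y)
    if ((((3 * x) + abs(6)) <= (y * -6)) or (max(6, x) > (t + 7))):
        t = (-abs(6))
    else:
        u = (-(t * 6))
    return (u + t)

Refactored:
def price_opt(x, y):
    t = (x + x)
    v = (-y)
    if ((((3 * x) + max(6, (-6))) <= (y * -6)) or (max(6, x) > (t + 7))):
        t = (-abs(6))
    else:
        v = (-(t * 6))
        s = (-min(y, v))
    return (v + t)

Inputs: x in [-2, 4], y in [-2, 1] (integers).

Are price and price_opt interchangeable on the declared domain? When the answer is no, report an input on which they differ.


The two are interchangeable: min/max/abs usage differs; and local variable names differ; and constant usage differs; and statement counts differ, and every declared input agrees.
As a probe, take x=1, y=-1: price runs t=2, then u=1, then ((((3 * x) + abs(6)) <= (y * -6)) or (max(6, x) > (t + 7))) is false, then u=-12, then returns -10; price_opt runs t=2, then v=1, then ((((3 * x) + max(6, (-6))) <= (y * -6)) or (max(6, x) > (t + 7))) is false, then v=-12, then s=12, then returns -10; both end at -10.
Across all 28 domain points the two functions coincide.
verdict: equivalent


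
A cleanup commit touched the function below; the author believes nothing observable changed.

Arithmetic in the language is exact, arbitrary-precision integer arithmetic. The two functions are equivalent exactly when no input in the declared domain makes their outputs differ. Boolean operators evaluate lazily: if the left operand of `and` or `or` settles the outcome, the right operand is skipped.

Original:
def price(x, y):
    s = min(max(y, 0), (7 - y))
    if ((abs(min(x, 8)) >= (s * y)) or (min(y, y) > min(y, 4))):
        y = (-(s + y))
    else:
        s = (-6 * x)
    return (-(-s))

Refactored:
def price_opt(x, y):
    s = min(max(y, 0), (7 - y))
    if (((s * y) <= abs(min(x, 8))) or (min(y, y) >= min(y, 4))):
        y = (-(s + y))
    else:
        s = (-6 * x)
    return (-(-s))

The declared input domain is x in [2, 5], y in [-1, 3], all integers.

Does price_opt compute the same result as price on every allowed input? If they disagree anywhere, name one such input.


On input x=2, y=2, price returns -12 while price_opt returns 2.
verdict: not equivalent; witness: x=2, y=2


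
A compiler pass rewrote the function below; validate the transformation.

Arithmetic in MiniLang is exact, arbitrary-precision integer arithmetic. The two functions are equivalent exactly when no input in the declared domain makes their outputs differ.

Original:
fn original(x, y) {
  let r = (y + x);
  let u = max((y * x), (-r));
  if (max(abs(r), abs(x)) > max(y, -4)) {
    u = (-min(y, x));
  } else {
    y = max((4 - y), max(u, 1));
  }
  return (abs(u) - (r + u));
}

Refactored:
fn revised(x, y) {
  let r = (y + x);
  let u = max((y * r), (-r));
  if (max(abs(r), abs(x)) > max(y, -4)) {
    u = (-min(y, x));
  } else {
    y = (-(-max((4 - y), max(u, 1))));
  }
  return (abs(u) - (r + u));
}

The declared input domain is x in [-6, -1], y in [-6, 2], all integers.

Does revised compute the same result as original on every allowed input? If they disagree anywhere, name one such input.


Try x=-1, y=2.
original: r := 1 | u := -1 | (max(abs(r), abs(x)) > max(y, -4)): false | y := 2 | result 1
revised: r := 1 | u := 2 | (max(abs(r), abs(x)) > max(y, -4)): false | y := 2 | result -1
1 against -1: the behavior changed.
verdict: not equivalent; witness: x=-1, y=2


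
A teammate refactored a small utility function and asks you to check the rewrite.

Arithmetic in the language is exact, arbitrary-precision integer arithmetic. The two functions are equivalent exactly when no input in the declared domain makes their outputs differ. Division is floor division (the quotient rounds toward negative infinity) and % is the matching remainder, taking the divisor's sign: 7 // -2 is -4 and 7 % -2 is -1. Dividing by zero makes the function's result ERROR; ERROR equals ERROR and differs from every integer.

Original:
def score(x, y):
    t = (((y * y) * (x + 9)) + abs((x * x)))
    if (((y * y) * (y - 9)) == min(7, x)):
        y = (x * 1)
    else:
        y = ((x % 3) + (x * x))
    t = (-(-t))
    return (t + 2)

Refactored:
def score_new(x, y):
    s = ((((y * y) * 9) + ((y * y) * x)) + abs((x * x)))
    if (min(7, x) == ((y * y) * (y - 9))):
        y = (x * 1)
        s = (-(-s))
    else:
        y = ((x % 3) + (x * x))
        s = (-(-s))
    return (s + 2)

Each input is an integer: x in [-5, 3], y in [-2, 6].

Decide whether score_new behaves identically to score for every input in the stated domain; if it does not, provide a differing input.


Differences: local variable names differ, arithmetic usage differs, statement counts differ — yet all 81 inputs agree.
verdict: equivalent


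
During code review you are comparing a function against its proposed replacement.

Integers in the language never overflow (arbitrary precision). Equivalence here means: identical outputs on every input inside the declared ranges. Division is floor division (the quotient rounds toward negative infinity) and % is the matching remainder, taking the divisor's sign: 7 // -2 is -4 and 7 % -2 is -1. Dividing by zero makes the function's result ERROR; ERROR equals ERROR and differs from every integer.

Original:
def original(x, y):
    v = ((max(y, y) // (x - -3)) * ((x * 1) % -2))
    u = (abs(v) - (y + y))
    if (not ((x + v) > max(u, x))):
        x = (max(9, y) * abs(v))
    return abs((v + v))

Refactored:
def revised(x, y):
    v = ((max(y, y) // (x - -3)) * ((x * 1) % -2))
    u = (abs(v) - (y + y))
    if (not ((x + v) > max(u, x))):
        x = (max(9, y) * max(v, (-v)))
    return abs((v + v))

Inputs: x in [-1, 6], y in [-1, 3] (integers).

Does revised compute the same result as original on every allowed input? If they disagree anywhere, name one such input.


Reading the diff, among the changes: min/max/abs usage differs.
Spot check at x=1, y=3 — original: v := 0 | u := -6 | (not ((x + v) > max(u, x))): true | x := 0 | result 0. revised: v := 0 | u := -6 | (not ((x + v) > max(u, x))): true | x := 0 | result 0. Both give 0.
Across all 40 domain points the two functions coincide.
verdict: equivalent


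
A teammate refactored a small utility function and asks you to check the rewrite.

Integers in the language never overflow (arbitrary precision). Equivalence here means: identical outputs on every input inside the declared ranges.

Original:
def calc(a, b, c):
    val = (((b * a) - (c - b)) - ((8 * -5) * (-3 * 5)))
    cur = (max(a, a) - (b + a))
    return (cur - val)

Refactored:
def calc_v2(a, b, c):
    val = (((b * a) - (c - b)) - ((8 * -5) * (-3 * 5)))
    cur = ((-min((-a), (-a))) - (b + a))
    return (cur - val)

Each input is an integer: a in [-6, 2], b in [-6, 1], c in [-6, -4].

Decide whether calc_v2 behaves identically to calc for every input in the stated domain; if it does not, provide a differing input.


Behavior is preserved: although min/max/abs usage differs, the outputs never diverge.
One worked example (a=-3, b=-4, c=-6) — calc: val := -586 | cur := 4 | result 590; calc_v2: val := -586 | cur := 4 | result 590; agreement on 590.
Sweeping the whole domain (216 inputs) finds no disagreement.
verdict: equivalent
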